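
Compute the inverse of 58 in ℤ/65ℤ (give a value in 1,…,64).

65 = 1·58 + 7
58 = 8·7 + 2
7 = 3·2 + 1
2 = 2·1 + 0
Back-substituting gives 58·37 ≡ 1 (mod 65).

37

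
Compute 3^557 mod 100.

63

Square-and-reduce mod 100: 3^1≡3, 3^2≡9, 3^4≡81, 3^8≡61, 3^16≡21, 3^32≡41, 3^64≡81, 3^128≡61, 3^256≡21, 3^512≡41.
557 = 1 + 4 + 8 + 32 + 512, so 3^557 ≡ 3·81·61·41·41 ≡ 63 (mod 100).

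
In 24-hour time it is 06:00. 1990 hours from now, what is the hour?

4

Dividing 1990 by 24 gives quotient 82 and remainder 22.
(6 + 22) mod 24 = 4.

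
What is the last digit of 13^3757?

3

The units digit of 13^n cycles with period 4: 3, 9, 7, 1, …
3757 leaves remainder 1 on division by 4, so 13^3757 ends in 3.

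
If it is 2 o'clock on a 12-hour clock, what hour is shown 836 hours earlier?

836 = 69·12 + 8, so 836 mod 12 = 8.
2 − 8 → 6 on a 12-hour dial.

6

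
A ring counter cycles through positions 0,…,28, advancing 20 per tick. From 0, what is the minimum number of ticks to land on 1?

16

20⁻¹ ≡ 16 (mod 29) because 20·16 = 320 = 11·29 + 1.
So x ≡ 16·1 = 16 ≡ 16 (mod 29).
Check: 20·16 = 320 = 11·29 + 1.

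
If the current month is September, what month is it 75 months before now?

75 mod 12 = 3 (since 6·12 = 72).
September − 3 months → June.

June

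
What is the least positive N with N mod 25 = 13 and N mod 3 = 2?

Since 3·17 ≡ 1 (mod 25), take x = 2 + 3·((13−2)·17 mod 25) = 2 + 3·12 = 38.
Check: 38 mod 25 = 13, 38 mod 3 = 2.

38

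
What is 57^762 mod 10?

Powers of 7 mod 10 repeat with period 4: 7, 9, 3, 1.
762 leaves remainder 2 on division by 4, so 57^762 ends in 9.

9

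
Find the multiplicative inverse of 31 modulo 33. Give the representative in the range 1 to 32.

16

33 = 1·31 + 2
31 = 15·2 + 1
2 = 2·1 + 0
Back-substituting gives 31·16 ≡ 1 (mod 33).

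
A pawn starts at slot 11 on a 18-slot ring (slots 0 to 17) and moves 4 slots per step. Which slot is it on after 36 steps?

11

36·4 = 144.
144 = 8·18 + 0, so 144 mod 18 = 0.
(11 + 0) mod 18 = 11.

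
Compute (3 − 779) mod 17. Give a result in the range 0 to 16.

6

779 mod 17 = 14 (since 45·17 = 765).
(3 − 14) mod 17 = 6.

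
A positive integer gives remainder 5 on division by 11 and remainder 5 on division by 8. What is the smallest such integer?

5

x ≡ 5 (mod 8) gives x ∈ {5}.
The first of these with x mod 11 = 5 is 5.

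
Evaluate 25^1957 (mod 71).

By repeated squaring mod 71: 25^1≡25, 25^2≡57, 25^4≡54, 25^8≡5, 25^16≡25, 25^32≡57, 25^64≡54, 25^128≡5, 25^256≡25, 25^512≡57, 25^1024≡54.
Since 1957 = 1 + 4 + 32 + 128 + 256 + 512 + 1024 in binary, 25^1957 ≡ 25·54·57·5·25·57·54 ≡ 57 (mod 71).

57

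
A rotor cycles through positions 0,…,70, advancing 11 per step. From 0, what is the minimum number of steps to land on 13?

The inverse of 11 mod 71 is 13 (since 11·13 = 143 ≡ 1).
Multiplying both sides by 13: x ≡ 13·13 = 169 ≡ 27 (mod 71).
Check: 11·27 = 297 = 4·71 + 13.

27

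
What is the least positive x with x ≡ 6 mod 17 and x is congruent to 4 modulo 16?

Since 16·16 ≡ 1 (mod 17), take x = 4 + 16·((6−4)·16 mod 17) = 4 + 16·15 = 244.
Check: 244 mod 17 = 6, 244 mod 16 = 4.

244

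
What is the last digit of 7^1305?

7

Powers of 7 mod 10 repeat with period 4: 7, 9, 3, 1.
1305 mod 4 = 1, so the last digit matches 7^1 = 7.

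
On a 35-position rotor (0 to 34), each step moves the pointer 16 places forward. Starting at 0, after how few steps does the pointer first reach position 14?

14

The inverse of 16 mod 35 is 11 (since 16·11 = 176 ≡ 1).
So x ≡ 11·14 = 154 ≡ 14 (mod 35).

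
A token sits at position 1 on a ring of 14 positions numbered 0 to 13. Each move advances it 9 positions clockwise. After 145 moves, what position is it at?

145·9 = 1305.
Dividing 1305 by 14 gives quotient 93 and remainder 3.
(1 + 3) mod 14 = 4.

4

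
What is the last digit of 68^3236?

The units digit of 68^n cycles with period 4: 8, 4, 2, 6, …
3236 mod 4 = 0, so the last digit matches 8^4 = 6.

6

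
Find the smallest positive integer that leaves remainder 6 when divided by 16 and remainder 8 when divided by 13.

x ≡ 8 (mod 13) gives x ∈ {8, 21, 34, 47, 60, 73, 86}.
The first of these with x mod 16 = 6 is 86.

86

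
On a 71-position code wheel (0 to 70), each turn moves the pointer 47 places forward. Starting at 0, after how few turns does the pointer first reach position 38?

The inverse of 47 mod 71 is 68 (since 47·68 = 3196 ≡ 1).
So x ≡ 68·38 = 2584 ≡ 28 (mod 71).
Check: 47·28 = 1316 = 18·71 + 38.

28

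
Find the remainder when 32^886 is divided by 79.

72

Successive squares of 32 mod 79: 32^1≡32, 32^2≡76, 32^4≡9, 32^8≡2, 32^16≡4, 32^32≡16, 32^64≡19, 32^128≡45, 32^256≡50, 32^512≡51.
Since 886 = 2 + 4 + 16 + 32 + 64 + 256 + 512 in binary, 32^886 ≡ 76·9·4·16·19·50·51 ≡ 72 (mod 79).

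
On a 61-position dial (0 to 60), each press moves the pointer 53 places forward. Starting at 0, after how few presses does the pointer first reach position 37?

3

The inverse of 53 mod 61 is 38 (since 53·38 = 2014 ≡ 1).
So x ≡ 38·37 = 1406 ≡ 3 (mod 61).
Check: 53·3 = 159 = 2·61 + 37.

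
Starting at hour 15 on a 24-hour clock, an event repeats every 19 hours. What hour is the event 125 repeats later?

125·19 = 2375.
2375 = 98·24 + 23, so 2375 mod 24 = 23.
(15 + 23) mod 24 = 14.

14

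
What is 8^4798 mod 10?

Powers of 8 mod 10 repeat with period 4: 8, 4, 2, 6.
4798 leaves remainder 2 on division by 4, so 8^4798 ends in 4.

4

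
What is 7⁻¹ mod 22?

19

7·19 = 133 = 6·22 + 1, so 7⁻¹ ≡ 19 (mod 22).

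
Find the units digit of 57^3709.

7

Last digits of 7^n: 7, 9, 3, 1 (period 4).
3709 mod 4 = 1, so the last digit matches 7^1 = 7.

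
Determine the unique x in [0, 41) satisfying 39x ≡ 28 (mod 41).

27

39⁻¹ ≡ 20 (mod 41) because 39·20 = 780 = 19·41 + 1.
So x ≡ 20·28 = 560 ≡ 27 (mod 41).
Check: 39·27 = 1053 = 25·41 + 28.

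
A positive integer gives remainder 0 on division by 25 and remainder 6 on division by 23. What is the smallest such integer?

75

x ≡ 6 (mod 23) gives x ∈ {6, 29, 52, 75}.
The first of these with x mod 25 = 0 is 75.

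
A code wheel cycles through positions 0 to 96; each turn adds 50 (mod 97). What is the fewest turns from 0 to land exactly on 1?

97 = 1·50 + 47
50 = 1·47 + 3
47 = 15·3 + 2
3 = 1·2 + 1
2 = 2·1 + 0
Back-substituting gives 50·33 ≡ 1 (mod 97).

33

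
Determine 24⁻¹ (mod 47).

24·2 = 48 = 1·47 + 1, so 24⁻¹ ≡ 2 (mod 47).

2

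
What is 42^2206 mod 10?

4

Powers of 2 mod 10 repeat with period 4: 2, 4, 8, 6.
2206 mod 4 = 2, so the last digit matches 2^2 = 4.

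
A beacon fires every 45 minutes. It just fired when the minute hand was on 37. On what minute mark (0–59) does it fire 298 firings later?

298·45 = 13410.
Dividing 13410 by 60 gives quotient 223 and remainder 30.
(37 + 30) mod 60 = 7.

7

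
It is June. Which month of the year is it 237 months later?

237 mod 12 = 9 (since 19·12 = 228).
June + 9 months → March.

March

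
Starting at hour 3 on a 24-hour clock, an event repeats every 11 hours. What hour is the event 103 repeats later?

8

103·11 = 1133.
1133 = 47·24 + 5, so 1133 mod 24 = 5.
(3 + 5) mod 24 = 8.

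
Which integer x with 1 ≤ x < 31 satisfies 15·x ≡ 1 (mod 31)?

31 = 2·15 + 1
15 = 15·1 + 0
Back-substituting gives 15·29 ≡ 1 (mod 31).

29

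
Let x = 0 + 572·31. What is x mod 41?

20

572·31 = 17732.
17732 mod 41 = 20 (since 432·41 = 17712).
(0 + 20) mod 41 = 20.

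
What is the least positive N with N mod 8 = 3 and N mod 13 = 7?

59

x ≡ 3 (mod 8) gives x ∈ {3, 11, 19, 27, 35, 43, 51, 59}.
The first of these with x mod 13 = 7 is 59.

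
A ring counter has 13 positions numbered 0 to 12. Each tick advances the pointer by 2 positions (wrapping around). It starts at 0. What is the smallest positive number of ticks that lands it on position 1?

2⁻¹ ≡ 7 (mod 13) because 2·7 = 14 = 1·13 + 1.
So x ≡ 7·1 = 7 ≡ 7 (mod 13).

7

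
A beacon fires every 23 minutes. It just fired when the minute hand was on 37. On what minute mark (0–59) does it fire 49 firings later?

24

49·23 = 1127.
1127 − 18·60 = 47, so 1127 ≡ 47 (mod 60).
(37 + 47) mod 60 = 24.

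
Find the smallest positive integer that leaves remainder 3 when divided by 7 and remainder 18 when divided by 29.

192

x ≡ 3 (mod 7) gives x ∈ {3, 10, 17, 24, 31, 38, 45, 52, …}.
The first of these with x mod 29 = 18 is 192.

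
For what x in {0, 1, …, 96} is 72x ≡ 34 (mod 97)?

84

The inverse of 72 mod 97 is 31 (since 72·31 = 2232 ≡ 1).
Multiplying both sides by 31: x ≡ 31·34 = 1054 ≡ 84 (mod 97).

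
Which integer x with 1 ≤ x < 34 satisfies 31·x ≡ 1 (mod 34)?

11

31·11 = 341 = 10·34 + 1, so 31⁻¹ ≡ 11 (mod 34).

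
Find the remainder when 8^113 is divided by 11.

By repeated squaring mod 11: 8^1≡8, 8^2≡9, 8^4≡4, 8^8≡5, 8^16≡3, 8^32≡9, 8^64≡4.
113 = 1 + 16 + 32 + 64, so 8^113 ≡ 8·3·9·4 ≡ 6 (mod 11).

6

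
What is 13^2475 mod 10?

7

Powers of 3 mod 10 repeat with period 4: 3, 9, 7, 1.
2475 mod 4 = 3, so the last digit matches 3^3 = 7.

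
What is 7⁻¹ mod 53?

38

53 = 7·7 + 4
7 = 1·4 + 3
4 = 1·3 + 1
3 = 3·1 + 0
Back-substituting gives 7·38 ≡ 1 (mod 53).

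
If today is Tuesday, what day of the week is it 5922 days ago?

5922 − 846·7 = 0, so 5922 ≡ 0 (mod 7).
Tuesday − 0 days → Tuesday.

Tuesday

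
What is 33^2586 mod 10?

9

The units digit of 33^n cycles with period 4: 3, 9, 7, 1, …
2586 mod 4 = 2, so the last digit matches 3^2 = 9.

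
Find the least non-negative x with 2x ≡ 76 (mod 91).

38

The inverse of 2 mod 91 is 46 (since 2·46 = 92 ≡ 1).
So x ≡ 46·76 = 3496 ≡ 38 (mod 91).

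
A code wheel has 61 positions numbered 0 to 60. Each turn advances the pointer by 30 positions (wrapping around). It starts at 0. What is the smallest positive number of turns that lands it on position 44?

The inverse of 30 mod 61 is 59 (since 30·59 = 1770 ≡ 1).
So x ≡ 59·44 = 2596 ≡ 34 (mod 61).

34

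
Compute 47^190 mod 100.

49

Square-and-reduce mod 100: 47^1≡47, 47^2≡9, 47^4≡81, 47^8≡61, 47^16≡21, 47^32≡41, 47^64≡81, 47^128≡61.
190 = 2 + 4 + 8 + 16 + 32 + 128, so 47^190 ≡ 9·81·61·21·41·61 ≡ 49 (mod 100).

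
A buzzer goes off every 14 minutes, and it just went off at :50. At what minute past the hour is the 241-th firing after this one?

4

241·14 = 3374.
Dividing 3374 by 60 gives quotient 56 and remainder 14.
(50 + 14) mod 60 = 4.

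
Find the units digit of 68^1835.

2

Last digits of 8^n: 8, 4, 2, 6 (period 4).
1835 leaves remainder 3 on division by 4, so 68^1835 ends in 2.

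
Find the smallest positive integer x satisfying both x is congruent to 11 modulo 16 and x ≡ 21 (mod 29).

427

x ≡ 11 (mod 16) gives x ∈ {11, 27, 43, 59, 75, 91, 107, 123, …}.
The first of these with x mod 29 = 21 is 427.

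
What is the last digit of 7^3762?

9

The units digit of 7^n cycles with period 4: 7, 9, 3, 1, …
3762 leaves remainder 2 on division by 4, so 7^3762 ends in 9.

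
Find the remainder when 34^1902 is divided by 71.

32

Square-and-reduce mod 71: 34^1≡34, 34^2≡20, 34^4≡45, 34^8≡37, 34^16≡20, 34^32≡45, 34^64≡37, 34^128≡20, 34^256≡45, 34^512≡37, 34^1024≡20.
Since 1902 = 2 + 4 + 8 + 32 + 64 + 256 + 512 + 1024 in binary, 34^1902 ≡ 20·45·37·45·37·45·37·20 ≡ 32 (mod 71).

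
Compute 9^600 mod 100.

By repeated squaring mod 100: 9^1≡9, 9^2≡81, 9^4≡61, 9^8≡21, 9^16≡41, 9^32≡81, 9^64≡61, 9^128≡21, 9^256≡41, 9^512≡81.
600 = 8 + 16 + 64 + 512, so 9^600 ≡ 21·41·61·81 ≡ 1 (mod 100).

1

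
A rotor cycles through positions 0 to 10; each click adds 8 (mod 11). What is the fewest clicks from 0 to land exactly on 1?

11 = 1·8 + 3
8 = 2·3 + 2
3 = 1·2 + 1
2 = 2·1 + 0
Back-substituting gives 8·7 ≡ 1 (mod 11).

7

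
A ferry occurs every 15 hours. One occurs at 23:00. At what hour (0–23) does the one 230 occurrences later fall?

17

230·15 = 3450.
Dividing 3450 by 24 gives quotient 143 and remainder 18.
(23 + 18) mod 24 = 17.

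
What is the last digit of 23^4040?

Last digits of 3^n: 3, 9, 7, 1 (period 4).
4040 leaves remainder 0 on division by 4, so 23^4040 ends in 1.

1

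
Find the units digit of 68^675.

2

Powers of 8 mod 10 repeat with period 4: 8, 4, 2, 6.
675 leaves remainder 3 on division by 4, so 68^675 ends in 2.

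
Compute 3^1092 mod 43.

1

By repeated squaring mod 43: 3^1≡3, 3^2≡9, 3^4≡38, 3^8≡25, 3^16≡23, 3^32≡13, 3^64≡40, 3^128≡9, 3^256≡38, 3^512≡25, 3^1024≡23.
Since 1092 = 4 + 64 + 1024 in binary, 3^1092 ≡ 38·40·23 ≡ 1 (mod 43).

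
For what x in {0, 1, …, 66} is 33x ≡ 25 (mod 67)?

17

The inverse of 33 mod 67 is 65 (since 33·65 = 2145 ≡ 1).
Multiplying both sides by 65: x ≡ 65·25 = 1625 ≡ 17 (mod 67).
Check: 33·17 = 561 = 8·67 + 25.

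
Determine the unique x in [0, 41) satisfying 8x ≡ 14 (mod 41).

The inverse of 8 mod 41 is 36 (since 8·36 = 288 ≡ 1).
Multiplying both sides by 36: x ≡ 36·14 = 504 ≡ 12 (mod 41).
Check: 8·12 = 96 = 2·41 + 14.

12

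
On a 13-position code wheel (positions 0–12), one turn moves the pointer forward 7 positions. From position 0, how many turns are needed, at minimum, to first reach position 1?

2

7·2 = 14 = 1·13 + 1, so 7⁻¹ ≡ 2 (mod 13).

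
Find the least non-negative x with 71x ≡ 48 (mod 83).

The inverse of 71 mod 83 is 76 (since 71·76 = 5396 ≡ 1).
Multiplying both sides by 76: x ≡ 76·48 = 3648 ≡ 79 (mod 83).

79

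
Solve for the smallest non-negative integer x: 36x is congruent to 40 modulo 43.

25

36⁻¹ ≡ 6 (mod 43) because 36·6 = 216 = 5·43 + 1.
So x ≡ 6·40 = 240 ≡ 25 (mod 43).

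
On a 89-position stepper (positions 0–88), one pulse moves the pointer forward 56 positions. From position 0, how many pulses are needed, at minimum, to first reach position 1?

62

89 = 1·56 + 33
56 = 1·33 + 23
33 = 1·23 + 10
23 = 2·10 + 3
10 = 3·3 + 1
3 = 3·1 + 0
Back-substituting gives 56·62 ≡ 1 (mod 89).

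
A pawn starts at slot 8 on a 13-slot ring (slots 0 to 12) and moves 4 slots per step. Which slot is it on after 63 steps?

0

63·4 = 252.
252 mod 13 = 5 (since 19·13 = 247).
(8 + 5) mod 13 = 0.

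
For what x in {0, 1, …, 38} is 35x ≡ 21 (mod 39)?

24

35⁻¹ ≡ 29 (mod 39) because 35·29 = 1015 = 26·39 + 1.
Multiplying both sides by 29: x ≡ 29·21 = 609 ≡ 24 (mod 39).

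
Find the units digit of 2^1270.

4

The units digit of 2^n cycles with period 4: 2, 4, 8, 6, …
1270 mod 4 = 2, so the last digit matches 2^2 = 4.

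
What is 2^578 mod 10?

Powers of 2 mod 10 repeat with period 4: 2, 4, 8, 6.
578 mod 4 = 2, so the last digit matches 2^2 = 4.

4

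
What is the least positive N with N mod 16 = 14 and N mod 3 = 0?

x ≡ 0 (mod 3) gives x ∈ {0, 3, 6, 9, 12, 15, 18, 21, …}.
The first of these with x mod 16 = 14 is 30.

30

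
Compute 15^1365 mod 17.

By repeated squaring mod 17: 15^1≡15, 15^2≡4, 15^4≡16, 15^8≡1, 15^16≡1, 15^32≡1, 15^64≡1, 15^128≡1, 15^256≡1, 15^512≡1, 15^1024≡1.
1365 = 1 + 4 + 16 + 64 + 256 + 1024, so 15^1365 ≡ 15·16·1·1·1·1 ≡ 2 (mod 17).

2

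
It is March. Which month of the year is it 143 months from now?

February

143 mod 12 = 11 (since 11·12 = 132).
March + 11 months → February.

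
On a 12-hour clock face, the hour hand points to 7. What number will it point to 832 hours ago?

3

832 = 69·12 + 4, so 832 mod 12 = 4.
7 − 4 → 3 on a 12-hour dial.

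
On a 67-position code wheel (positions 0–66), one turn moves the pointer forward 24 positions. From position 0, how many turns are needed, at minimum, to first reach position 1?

14

24·14 = 336 = 5·67 + 1, so 24⁻¹ ≡ 14 (mod 67).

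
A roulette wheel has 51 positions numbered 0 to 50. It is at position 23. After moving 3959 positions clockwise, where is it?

4

3959 mod 51 = 32 (since 77·51 = 3927).
(23 + 32) mod 51 = 4.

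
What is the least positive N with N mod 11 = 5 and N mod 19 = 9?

104

x ≡ 5 (mod 11) gives x ∈ {5, 16, 27, 38, 49, 60, 71, 82, …}.
The first of these with x mod 19 = 9 is 104.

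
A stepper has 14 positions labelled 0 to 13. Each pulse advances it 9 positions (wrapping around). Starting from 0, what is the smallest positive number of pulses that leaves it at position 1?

9·11 = 99 = 7·14 + 1, so 9⁻¹ ≡ 11 (mod 14).

11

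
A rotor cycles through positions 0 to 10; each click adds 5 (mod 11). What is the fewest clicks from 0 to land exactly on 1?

5·9 = 45 = 4·11 + 1, so 5⁻¹ ≡ 9 (mod 11).

9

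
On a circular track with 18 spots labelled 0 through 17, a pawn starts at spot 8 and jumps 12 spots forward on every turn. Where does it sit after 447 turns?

447·12 = 5364.
5364 mod 18 = 0 (since 298·18 = 5364).
(8 + 0) mod 18 = 8.

8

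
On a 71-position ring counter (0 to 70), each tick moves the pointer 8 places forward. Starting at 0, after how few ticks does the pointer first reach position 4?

8⁻¹ ≡ 9 (mod 71) because 8·9 = 72 = 1·71 + 1.
Multiplying both sides by 9: x ≡ 9·4 = 36 ≡ 36 (mod 71).
Check: 8·36 = 288 = 4·71 + 4.

36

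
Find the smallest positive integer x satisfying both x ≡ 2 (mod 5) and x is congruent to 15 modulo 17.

Since 17·3 ≡ 1 (mod 5), take x = 15 + 17·((2−15)·3 mod 5) = 15 + 17·1 = 32.
Check: 32 mod 5 = 2, 32 mod 17 = 15.

32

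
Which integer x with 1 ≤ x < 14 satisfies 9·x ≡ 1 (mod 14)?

14 = 1·9 + 5
9 = 1·5 + 4
5 = 1·4 + 1
4 = 4·1 + 0
Back-substituting gives 9·11 ≡ 1 (mod 14).

11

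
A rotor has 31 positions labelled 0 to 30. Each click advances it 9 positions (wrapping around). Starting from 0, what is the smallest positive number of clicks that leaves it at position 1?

7

9·7 = 63 = 2·31 + 1, so 9⁻¹ ≡ 7 (mod 31).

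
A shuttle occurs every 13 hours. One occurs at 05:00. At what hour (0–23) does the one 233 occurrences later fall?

233·13 = 3029.
3029 mod 24 = 5 (since 126·24 = 3024).
(5 + 5) mod 24 = 10.

10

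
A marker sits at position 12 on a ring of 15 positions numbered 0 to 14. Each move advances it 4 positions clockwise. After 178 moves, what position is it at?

178·4 = 712.
Dividing 712 by 15 gives quotient 47 and remainder 7.
(12 + 7) mod 15 = 4.

4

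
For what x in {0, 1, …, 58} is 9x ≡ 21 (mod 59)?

22

9⁻¹ ≡ 46 (mod 59) because 9·46 = 414 = 7·59 + 1.
Multiplying both sides by 46: x ≡ 46·21 = 966 ≡ 22 (mod 59).
Check: 9·22 = 198 = 3·59 + 21.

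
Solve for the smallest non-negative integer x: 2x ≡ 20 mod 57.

The inverse of 2 mod 57 is 29 (since 2·29 = 58 ≡ 1).
Multiplying both sides by 29: x ≡ 29·20 = 580 ≡ 10 (mod 57).
Check: 2·10 = 20 = 0·57 + 20.

10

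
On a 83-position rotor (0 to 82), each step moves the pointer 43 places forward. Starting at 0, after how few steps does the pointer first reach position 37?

80

The inverse of 43 mod 83 is 56 (since 43·56 = 2408 ≡ 1).
So x ≡ 56·37 = 2072 ≡ 80 (mod 83).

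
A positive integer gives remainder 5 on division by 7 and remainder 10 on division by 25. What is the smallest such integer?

110

x ≡ 5 (mod 7) gives x ∈ {5, 12, 19, 26, 33, 40, 47, 54, …}.
The first of these with x mod 25 = 10 is 110.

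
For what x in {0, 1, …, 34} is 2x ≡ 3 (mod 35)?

2⁻¹ ≡ 18 (mod 35) because 2·18 = 36 = 1·35 + 1.
Multiplying both sides by 18: x ≡ 18·3 = 54 ≡ 19 (mod 35).

19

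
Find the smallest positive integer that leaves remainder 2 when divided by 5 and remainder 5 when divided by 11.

Since 11·1 ≡ 1 (mod 5), take x = 5 + 11·((2−5)·1 mod 5) = 5 + 11·2 = 27.
Check: 27 mod 5 = 2, 27 mod 11 = 5.

27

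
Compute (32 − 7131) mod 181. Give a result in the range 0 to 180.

7131 mod 181 = 72 (since 39·181 = 7059).
(32 − 72) mod 181 = 141.

141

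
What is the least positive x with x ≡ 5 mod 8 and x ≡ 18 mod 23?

Since 23·7 ≡ 1 (mod 8), take x = 18 + 23·((5−18)·7 mod 8) = 18 + 23·5 = 133.
Check: 133 mod 8 = 5, 133 mod 23 = 18.

133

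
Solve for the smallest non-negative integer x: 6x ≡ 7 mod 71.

13

6⁻¹ ≡ 12 (mod 71) because 6·12 = 72 = 1·71 + 1.
So x ≡ 12·7 = 84 ≡ 13 (mod 71).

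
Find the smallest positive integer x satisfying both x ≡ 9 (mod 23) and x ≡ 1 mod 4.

9

x ≡ 1 (mod 4) gives x ∈ {1, 5, 9}.
The first of these with x mod 23 = 9 is 9.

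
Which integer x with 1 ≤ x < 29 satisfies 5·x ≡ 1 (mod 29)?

6

5·6 = 30 = 1·29 + 1, so 5⁻¹ ≡ 6 (mod 29).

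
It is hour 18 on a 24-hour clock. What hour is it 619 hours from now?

13

619 mod 24 = 19 (since 25·24 = 600).
(18 + 19) mod 24 = 13.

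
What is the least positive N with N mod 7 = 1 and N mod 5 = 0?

15

x ≡ 0 (mod 5) gives x ∈ {0, 5, 10, 15}.
The first of these with x mod 7 = 1 is 15.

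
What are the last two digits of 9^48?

Square-and-reduce mod 100: 9^1≡9, 9^2≡81, 9^4≡61, 9^8≡21, 9^16≡41, 9^32≡81.
Since 48 = 16 + 32 in binary, 9^48 ≡ 41·81 ≡ 21 (mod 100).

21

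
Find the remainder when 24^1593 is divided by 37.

31

Square-and-reduce mod 37: 24^1≡24, 24^2≡21, 24^4≡34, 24^8≡9, 24^16≡7, 24^32≡12, 24^64≡33, 24^128≡16, 24^256≡34, 24^512≡9, 24^1024≡7.
1593 = 1 + 8 + 16 + 32 + 512 + 1024, so 24^1593 ≡ 24·9·7·12·9·7 ≡ 31 (mod 37).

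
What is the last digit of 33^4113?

3

Powers of 3 mod 10 repeat with period 4: 3, 9, 7, 1.
4113 leaves remainder 1 on division by 4, so 33^4113 ends in 3.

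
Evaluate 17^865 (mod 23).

By repeated squaring mod 23: 17^1≡17, 17^2≡13, 17^4≡8, 17^8≡18, 17^16≡2, 17^32≡4, 17^64≡16, 17^128≡3, 17^256≡9, 17^512≡12.
Since 865 = 1 + 32 + 64 + 256 + 512 in binary, 17^865 ≡ 17·4·16·9·12 ≡ 20 (mod 23).

20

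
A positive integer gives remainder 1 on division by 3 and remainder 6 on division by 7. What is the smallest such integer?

13

Since 7·1 ≡ 1 (mod 3), take x = 6 + 7·((1−6)·1 mod 3) = 6 + 7·1 = 13.
Check: 13 mod 3 = 1, 13 mod 7 = 6.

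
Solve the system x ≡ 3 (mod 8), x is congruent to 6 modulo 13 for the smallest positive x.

19

x ≡ 3 (mod 8) gives x ∈ {3, 11, 19}.
The first of these with x mod 13 = 6 is 19.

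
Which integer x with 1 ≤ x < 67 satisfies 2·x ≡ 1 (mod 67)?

67 = 33·2 + 1
2 = 2·1 + 0
Back-substituting gives 2·34 ≡ 1 (mod 67).

34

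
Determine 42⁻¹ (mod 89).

53

42·53 = 2226 = 25·89 + 1, so 42⁻¹ ≡ 53 (mod 89).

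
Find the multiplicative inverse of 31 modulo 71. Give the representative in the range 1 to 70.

55

31·55 = 1705 = 24·71 + 1, so 31⁻¹ ≡ 55 (mod 71).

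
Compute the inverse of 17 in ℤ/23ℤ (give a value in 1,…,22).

23 = 1·17 + 6
17 = 2·6 + 5
6 = 1·5 + 1
5 = 5·1 + 0
Back-substituting gives 17·19 ≡ 1 (mod 23).

19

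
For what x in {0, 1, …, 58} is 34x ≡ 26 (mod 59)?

34⁻¹ ≡ 33 (mod 59) because 34·33 = 1122 = 19·59 + 1.
So x ≡ 33·26 = 858 ≡ 32 (mod 59).
Check: 34·32 = 1088 = 18·59 + 26.

32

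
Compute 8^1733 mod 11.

6

Successive squares of 8 mod 11: 8^1≡8, 8^2≡9, 8^4≡4, 8^8≡5, 8^16≡3, 8^32≡9, 8^64≡4, 8^128≡5, 8^256≡3, 8^512≡9, 8^1024≡4.
1733 = 1 + 4 + 64 + 128 + 512 + 1024, so 8^1733 ≡ 8·4·4·5·9·4 ≡ 6 (mod 11).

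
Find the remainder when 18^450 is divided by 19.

1

Square-and-reduce mod 19: 18^1≡18, 18^2≡1, 18^4≡1, 18^8≡1, 18^16≡1, 18^32≡1, 18^64≡1, 18^128≡1, 18^256≡1.
Since 450 = 2 + 64 + 128 + 256 in binary, 18^450 ≡ 1·1·1·1 ≡ 1 (mod 19).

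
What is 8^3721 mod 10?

8

Last digits of 8^n: 8, 4, 2, 6 (period 4).
3721 leaves remainder 1 on division by 4, so 8^3721 ends in 8.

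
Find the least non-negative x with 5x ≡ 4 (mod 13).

The inverse of 5 mod 13 is 8 (since 5·8 = 40 ≡ 1).
So x ≡ 8·4 = 32 ≡ 6 (mod 13).
Check: 5·6 = 30 = 2·13 + 4.

6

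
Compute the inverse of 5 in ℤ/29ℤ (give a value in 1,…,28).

29 = 5·5 + 4
5 = 1·4 + 1
4 = 4·1 + 0
Back-substituting gives 5·6 ≡ 1 (mod 29).

6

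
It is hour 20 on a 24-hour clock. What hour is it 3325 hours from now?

3325 − 138·24 = 13, so 3325 ≡ 13 (mod 24).
(20 + 13) mod 24 = 9.

9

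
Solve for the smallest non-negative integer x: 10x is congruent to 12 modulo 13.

9

The inverse of 10 mod 13 is 4 (since 10·4 = 40 ≡ 1).
Multiplying both sides by 4: x ≡ 4·12 = 48 ≡ 9 (mod 13).
Check: 10·9 = 90 = 6·13 + 12.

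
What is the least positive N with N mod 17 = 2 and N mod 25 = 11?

x ≡ 2 (mod 17) gives x ∈ {2, 19, 36}.
The first of these with x mod 25 = 11 is 36.

36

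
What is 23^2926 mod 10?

9

Powers of 3 mod 10 repeat with period 4: 3, 9, 7, 1.
2926 mod 4 = 2, so the last digit matches 3^2 = 9.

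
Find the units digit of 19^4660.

1

Powers of 9 mod 10 repeat with period 2: 9, 1.
4660 mod 2 = 0, so the last digit matches 9^2 = 1.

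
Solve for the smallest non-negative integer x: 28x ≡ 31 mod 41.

26

28⁻¹ ≡ 22 (mod 41) because 28·22 = 616 = 15·41 + 1.
So x ≡ 22·31 = 682 ≡ 26 (mod 41).
Check: 28·26 = 728 = 17·41 + 31.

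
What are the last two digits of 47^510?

49

Successive squares of 47 mod 100: 47^1≡47, 47^2≡9, 47^4≡81, 47^8≡61, 47^16≡21, 47^32≡41, 47^64≡81, 47^128≡61, 47^256≡21.
Since 510 = 2 + 4 + 8 + 16 + 32 + 64 + 128 + 256 in binary, 47^510 ≡ 9·81·61·21·41·81·61·21 ≡ 49 (mod 100).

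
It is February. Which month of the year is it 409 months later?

409 mod 12 = 1 (since 34·12 = 408).
February + 1 month → March.

March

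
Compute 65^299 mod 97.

By repeated squaring mod 97: 65^1≡65, 65^2≡54, 65^4≡6, 65^8≡36, 65^16≡35, 65^32≡61, 65^64≡35, 65^128≡61, 65^256≡35.
299 = 1 + 2 + 8 + 32 + 256, so 65^299 ≡ 65·54·36·61·35 ≡ 66 (mod 97).

66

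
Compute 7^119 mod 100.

43

Square-and-reduce mod 100: 7^1≡7, 7^2≡49, 7^4≡1, 7^8≡1, 7^16≡1, 7^32≡1, 7^64≡1.
119 = 1 + 2 + 4 + 16 + 32 + 64, so 7^119 ≡ 7·49·1·1·1·1 ≡ 43 (mod 100).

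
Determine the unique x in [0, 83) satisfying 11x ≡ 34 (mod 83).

The inverse of 11 mod 83 is 68 (since 11·68 = 748 ≡ 1).
So x ≡ 68·34 = 2312 ≡ 71 (mod 83).

71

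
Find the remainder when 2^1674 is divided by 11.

5

Successive squares of 2 mod 11: 2^1≡2, 2^2≡4, 2^4≡5, 2^8≡3, 2^16≡9, 2^32≡4, 2^64≡5, 2^128≡3, 2^256≡9, 2^512≡4, 2^1024≡5.
Since 1674 = 2 + 8 + 128 + 512 + 1024 in binary, 2^1674 ≡ 4·3·3·4·5 ≡ 5 (mod 11).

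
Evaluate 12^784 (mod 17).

1

Successive squares of 12 mod 17: 12^1≡12, 12^2≡8, 12^4≡13, 12^8≡16, 12^16≡1, 12^32≡1, 12^64≡1, 12^128≡1, 12^256≡1, 12^512≡1.
784 = 16 + 256 + 512, so 12^784 ≡ 1·1·1 ≡ 1 (mod 17).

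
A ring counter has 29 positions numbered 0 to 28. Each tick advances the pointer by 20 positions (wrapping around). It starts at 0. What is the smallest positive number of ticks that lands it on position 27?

26

The inverse of 20 mod 29 is 16 (since 20·16 = 320 ≡ 1).
So x ≡ 16·27 = 432 ≡ 26 (mod 29).
Check: 20·26 = 520 = 17·29 + 27.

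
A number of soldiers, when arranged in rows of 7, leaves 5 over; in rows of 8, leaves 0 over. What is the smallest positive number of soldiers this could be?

x ≡ 5 (mod 7) gives x ∈ {5, 12, 19, 26, 33, 40}.
The first of these with x mod 8 = 0 is 40.

40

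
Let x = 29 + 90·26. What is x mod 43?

90·26 = 2340.
2340 mod 43 = 18 (since 54·43 = 2322).
(29 + 18) mod 43 = 4.

4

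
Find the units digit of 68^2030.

4

Last digits of 8^n: 8, 4, 2, 6 (period 4).
2030 leaves remainder 2 on division by 4, so 68^2030 ends in 4.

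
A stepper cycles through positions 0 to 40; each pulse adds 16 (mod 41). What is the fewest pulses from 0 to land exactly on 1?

16·18 = 288 = 7·41 + 1, so 16⁻¹ ≡ 18 (mod 41).

18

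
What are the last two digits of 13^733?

53

Square-and-reduce mod 100: 13^1≡13, 13^2≡69, 13^4≡61, 13^8≡21, 13^16≡41, 13^32≡81, 13^64≡61, 13^128≡21, 13^256≡41, 13^512≡81.
Since 733 = 1 + 4 + 8 + 16 + 64 + 128 + 512 in binary, 13^733 ≡ 13·61·21·41·61·21·81 ≡ 53 (mod 100).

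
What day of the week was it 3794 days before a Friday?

3794 = 542·7 + 0, so 3794 mod 7 = 0.
Friday − 0 days → Friday.

Friday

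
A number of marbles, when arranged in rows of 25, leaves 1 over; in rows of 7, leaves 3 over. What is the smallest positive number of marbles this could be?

Since 7·18 ≡ 1 (mod 25), take x = 3 + 7·((1−3)·18 mod 25) = 3 + 7·14 = 101.
Check: 101 mod 25 = 1, 101 mod 7 = 3.

101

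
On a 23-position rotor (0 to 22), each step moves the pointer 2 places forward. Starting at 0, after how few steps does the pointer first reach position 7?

15

The inverse of 2 mod 23 is 12 (since 2·12 = 24 ≡ 1).
Multiplying both sides by 12: x ≡ 12·7 = 84 ≡ 15 (mod 23).
Check: 2·15 = 30 = 1·23 + 7.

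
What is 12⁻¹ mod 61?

56

61 = 5·12 + 1
12 = 12·1 + 0
Back-substituting gives 12·56 ≡ 1 (mod 61).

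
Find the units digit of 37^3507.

The units digit of 37^n cycles with period 4: 7, 9, 3, 1, …
3507 mod 4 = 3, so the last digit matches 7^3 = 3.

3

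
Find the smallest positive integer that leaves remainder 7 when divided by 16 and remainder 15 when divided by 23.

199

Since 23·7 ≡ 1 (mod 16), take x = 15 + 23·((7−15)·7 mod 16) = 15 + 23·8 = 199.
Check: 199 mod 16 = 7, 199 mod 23 = 15.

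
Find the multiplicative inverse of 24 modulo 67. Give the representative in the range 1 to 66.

14

24·14 = 336 = 5·67 + 1, so 24⁻¹ ≡ 14 (mod 67).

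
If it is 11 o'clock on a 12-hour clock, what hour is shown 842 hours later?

1

Dividing 842 by 12 gives quotient 70 and remainder 2.
11 + 2 → 1 on a 12-hour dial.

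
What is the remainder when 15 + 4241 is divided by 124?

40

4241 = 34·124 + 25, so 4241 mod 124 = 25.
(15 + 25) mod 124 = 40.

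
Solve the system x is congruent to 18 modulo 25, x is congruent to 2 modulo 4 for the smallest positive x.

18

x ≡ 2 (mod 4) gives x ∈ {2, 6, 10, 14, 18}.
The first of these with x mod 25 = 18 is 18.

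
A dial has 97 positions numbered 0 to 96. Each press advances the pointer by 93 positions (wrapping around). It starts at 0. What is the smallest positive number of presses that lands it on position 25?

18

The inverse of 93 mod 97 is 24 (since 93·24 = 2232 ≡ 1).
Multiplying both sides by 24: x ≡ 24·25 = 600 ≡ 18 (mod 97).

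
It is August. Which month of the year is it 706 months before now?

Dividing 706 by 12 gives quotient 58 and remainder 10.
August − 10 months → October.

October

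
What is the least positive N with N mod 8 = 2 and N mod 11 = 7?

18

Since 11·3 ≡ 1 (mod 8), take x = 7 + 11·((2−7)·3 mod 8) = 7 + 11·1 = 18.
Check: 18 mod 8 = 2, 18 mod 11 = 7.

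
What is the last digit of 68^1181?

8

The units digit of 68^n cycles with period 4: 8, 4, 2, 6, …
1181 mod 4 = 1, so the last digit matches 8^1 = 8.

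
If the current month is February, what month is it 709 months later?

March

709 mod 12 = 1 (since 59·12 = 708).
February + 1 month → March.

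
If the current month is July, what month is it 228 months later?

228 = 19·12 + 0, so 228 mod 12 = 0.
July + 0 months → July.

July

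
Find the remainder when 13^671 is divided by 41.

6

Successive squares of 13 mod 41: 13^1≡13, 13^2≡5, 13^4≡25, 13^8≡10, 13^16≡18, 13^32≡37, 13^64≡16, 13^128≡10, 13^256≡18, 13^512≡37.
671 = 1 + 2 + 4 + 8 + 16 + 128 + 512, so 13^671 ≡ 13·5·25·10·18·10·37 ≡ 6 (mod 41).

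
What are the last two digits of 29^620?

01

By repeated squaring mod 100: 29^1≡29, 29^2≡41, 29^4≡81, 29^8≡61, 29^16≡21, 29^32≡41, 29^64≡81, 29^128≡61, 29^256≡21, 29^512≡41.
620 = 4 + 8 + 32 + 64 + 512, so 29^620 ≡ 81·61·41·81·41 ≡ 1 (mod 100).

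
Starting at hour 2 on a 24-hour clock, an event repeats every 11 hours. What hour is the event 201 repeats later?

5

201·11 = 2211.
2211 = 92·24 + 3, so 2211 mod 24 = 3.
(2 + 3) mod 24 = 5.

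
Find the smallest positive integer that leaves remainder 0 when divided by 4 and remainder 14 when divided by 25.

Since 25·1 ≡ 1 (mod 4), take x = 14 + 25·((0−14)·1 mod 4) = 14 + 25·2 = 64.
Check: 64 mod 4 = 0, 64 mod 25 = 14.

64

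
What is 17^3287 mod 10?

3

Last digits of 7^n: 7, 9, 3, 1 (period 4).
3287 leaves remainder 3 on division by 4, so 17^3287 ends in 3.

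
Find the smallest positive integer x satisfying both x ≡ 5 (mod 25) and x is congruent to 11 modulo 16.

155

Since 16·11 ≡ 1 (mod 25), take x = 11 + 16·((5−11)·11 mod 25) = 11 + 16·9 = 155.
Check: 155 mod 25 = 5, 155 mod 16 = 11.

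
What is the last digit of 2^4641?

2

The units digit of 2^n cycles with period 4: 2, 4, 8, 6, …
4641 leaves remainder 1 on division by 4, so 2^4641 ends in 2.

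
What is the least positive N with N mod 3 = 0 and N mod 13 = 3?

3

x ≡ 0 (mod 3) gives x ∈ {0, 3}.
The first of these with x mod 13 = 3 is 3.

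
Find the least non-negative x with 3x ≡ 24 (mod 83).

8

The inverse of 3 mod 83 is 28 (since 3·28 = 84 ≡ 1).
So x ≡ 28·24 = 672 ≡ 8 (mod 83).
Check: 3·8 = 24 = 0·83 + 24.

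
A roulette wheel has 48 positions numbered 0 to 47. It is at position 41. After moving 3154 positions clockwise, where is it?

27

3154 mod 48 = 34 (since 65·48 = 3120).
(41 + 34) mod 48 = 27.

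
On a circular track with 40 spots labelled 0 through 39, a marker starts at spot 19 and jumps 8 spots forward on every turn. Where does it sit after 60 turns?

60·8 = 480.
480 − 12·40 = 0, so 480 ≡ 0 (mod 40).
(19 + 0) mod 40 = 19.

19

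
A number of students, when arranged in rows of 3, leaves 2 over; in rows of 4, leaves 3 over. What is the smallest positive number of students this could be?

11

x ≡ 2 (mod 3) gives x ∈ {2, 5, 8, 11}.
The first of these with x mod 4 = 3 is 11.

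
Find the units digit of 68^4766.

4

Powers of 8 mod 10 repeat with period 4: 8, 4, 2, 6.
4766 mod 4 = 2, so the last digit matches 8^2 = 4.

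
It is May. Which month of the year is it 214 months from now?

Dividing 214 by 12 gives quotient 17 and remainder 10.
May + 10 months → March.

March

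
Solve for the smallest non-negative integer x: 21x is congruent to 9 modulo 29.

17

21⁻¹ ≡ 18 (mod 29) because 21·18 = 378 = 13·29 + 1.
Multiplying both sides by 18: x ≡ 18·9 = 162 ≡ 17 (mod 29).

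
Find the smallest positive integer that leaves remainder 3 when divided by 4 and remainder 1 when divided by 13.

x ≡ 3 (mod 4) gives x ∈ {3, 7, 11, 15, 19, 23, 27}.
The first of these with x mod 13 = 1 is 27.

27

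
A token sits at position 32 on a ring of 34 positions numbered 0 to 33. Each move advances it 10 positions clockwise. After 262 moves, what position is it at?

262·10 = 2620.
2620 mod 34 = 2 (since 77·34 = 2618).
(32 + 2) mod 34 = 0.

0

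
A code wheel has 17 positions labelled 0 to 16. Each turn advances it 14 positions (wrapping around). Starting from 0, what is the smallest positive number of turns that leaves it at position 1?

17 = 1·14 + 3
14 = 4·3 + 2
3 = 1·2 + 1
2 = 2·1 + 0
Back-substituting gives 14·11 ≡ 1 (mod 17).

11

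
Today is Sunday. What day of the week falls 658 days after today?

658 = 94·7 + 0, so 658 mod 7 = 0.
Sunday + 0 days → Sunday.

Sunday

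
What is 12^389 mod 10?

Last digits of 2^n: 2, 4, 8, 6 (period 4).
389 leaves remainder 1 on division by 4, so 12^389 ends in 2.

2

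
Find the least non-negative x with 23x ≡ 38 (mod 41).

7

The inverse of 23 mod 41 is 25 (since 23·25 = 575 ≡ 1).
Multiplying both sides by 25: x ≡ 25·38 = 950 ≡ 7 (mod 41).
Check: 23·7 = 161 = 3·41 + 38.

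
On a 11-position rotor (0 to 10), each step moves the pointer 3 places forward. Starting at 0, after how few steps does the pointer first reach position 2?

3⁻¹ ≡ 4 (mod 11) because 3·4 = 12 = 1·11 + 1.
So x ≡ 4·2 = 8 ≡ 8 (mod 11).

8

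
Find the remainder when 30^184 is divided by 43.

Square-and-reduce mod 43: 30^1≡30, 30^2≡40, 30^4≡9, 30^8≡38, 30^16≡25, 30^32≡23, 30^64≡13, 30^128≡40.
184 = 8 + 16 + 32 + 128, so 30^184 ≡ 38·25·23·40 ≡ 25 (mod 43).

25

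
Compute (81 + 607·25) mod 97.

607·25 = 15175.
15175 − 156·97 = 43, so 15175 ≡ 43 (mod 97).
(81 + 43) mod 97 = 27.

27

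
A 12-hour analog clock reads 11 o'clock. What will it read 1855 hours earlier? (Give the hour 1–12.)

4

1855 − 154·12 = 7, so 1855 ≡ 7 (mod 12).
11 − 7 → 4 on a 12-hour dial.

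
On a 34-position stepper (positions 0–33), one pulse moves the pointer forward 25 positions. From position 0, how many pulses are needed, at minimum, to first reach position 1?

15

34 = 1·25 + 9
25 = 2·9 + 7
9 = 1·7 + 2
7 = 3·2 + 1
2 = 2·1 + 0
Back-substituting gives 25·15 ≡ 1 (mod 34).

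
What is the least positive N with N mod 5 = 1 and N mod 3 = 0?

x ≡ 0 (mod 3) gives x ∈ {0, 3, 6}.
The first of these with x mod 5 = 1 is 6.

6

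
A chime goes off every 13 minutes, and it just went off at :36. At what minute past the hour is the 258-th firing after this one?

258·13 = 3354.
3354 mod 60 = 54 (since 55·60 = 3300).
(36 + 54) mod 60 = 30.

30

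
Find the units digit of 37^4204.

Powers of 7 mod 10 repeat with period 4: 7, 9, 3, 1.
4204 leaves remainder 0 on division by 4, so 37^4204 ends in 1.

1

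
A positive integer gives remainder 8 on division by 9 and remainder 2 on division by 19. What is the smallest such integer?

x ≡ 8 (mod 9) gives x ∈ {8, 17, 26, 35, 44, 53, 62, 71, …}.
The first of these with x mod 19 = 2 is 116.

116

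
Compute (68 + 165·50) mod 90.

165·50 = 8250.
8250 mod 90 = 60 (since 91·90 = 8190).
(68 + 60) mod 90 = 38.

38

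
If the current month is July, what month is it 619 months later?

619 − 51·12 = 7, so 619 ≡ 7 (mod 12).
July + 7 months → February.

February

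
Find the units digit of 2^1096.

Powers of 2 mod 10 repeat with period 4: 2, 4, 8, 6.
1096 mod 4 = 0, so the last digit matches 2^4 = 6.

6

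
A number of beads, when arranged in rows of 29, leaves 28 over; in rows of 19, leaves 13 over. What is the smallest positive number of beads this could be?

260

Since 19·26 ≡ 1 (mod 29), take x = 13 + 19·((28−13)·26 mod 29) = 13 + 19·13 = 260.
Check: 260 mod 29 = 28, 260 mod 19 = 13.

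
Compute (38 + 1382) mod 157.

7

1382 − 8·157 = 126, so 1382 ≡ 126 (mod 157).
(38 + 126) mod 157 = 7.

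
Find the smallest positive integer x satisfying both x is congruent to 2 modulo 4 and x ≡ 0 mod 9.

x ≡ 2 (mod 4) gives x ∈ {2, 6, 10, 14, 18}.
The first of these with x mod 9 = 0 is 18.

18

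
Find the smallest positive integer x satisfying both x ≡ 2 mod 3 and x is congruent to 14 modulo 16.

x ≡ 2 (mod 3) gives x ∈ {2, 5, 8, 11, 14}.
The first of these with x mod 16 = 14 is 14.

14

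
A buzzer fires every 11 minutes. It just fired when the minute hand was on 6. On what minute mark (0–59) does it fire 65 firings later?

1

65·11 = 715.
715 − 11·60 = 55, so 715 ≡ 55 (mod 60).
(6 + 55) mod 60 = 1.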